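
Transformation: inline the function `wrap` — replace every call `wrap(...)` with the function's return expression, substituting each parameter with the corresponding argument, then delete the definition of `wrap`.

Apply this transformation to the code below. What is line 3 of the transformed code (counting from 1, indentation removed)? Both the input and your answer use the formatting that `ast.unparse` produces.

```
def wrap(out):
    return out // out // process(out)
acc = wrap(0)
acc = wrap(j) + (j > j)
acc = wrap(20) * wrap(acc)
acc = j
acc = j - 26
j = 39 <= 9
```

Transformed code:
acc = 0 // 0 // process(0)
acc = j // j // process(j) + (j > j)
acc = 20 // 20 // process(20) * (acc // acc // process(acc))
acc = j
acc = j - 26
j = 39 <= 9

acc = 20 // 20 // process(20) * (acc // acc // process(acc))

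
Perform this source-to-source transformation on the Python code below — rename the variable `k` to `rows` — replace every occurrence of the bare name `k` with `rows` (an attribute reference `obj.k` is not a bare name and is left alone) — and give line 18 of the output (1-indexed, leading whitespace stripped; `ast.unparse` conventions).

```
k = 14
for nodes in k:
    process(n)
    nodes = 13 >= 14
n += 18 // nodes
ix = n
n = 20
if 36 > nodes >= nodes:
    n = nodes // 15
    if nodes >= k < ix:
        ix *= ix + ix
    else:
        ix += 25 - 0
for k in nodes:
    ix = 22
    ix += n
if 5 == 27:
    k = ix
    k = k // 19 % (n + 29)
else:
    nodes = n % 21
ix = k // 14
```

rows = ix

Transformed code:
rows = 14
for nodes in rows:
    process(n)
    nodes = 13 >= 14
n += 18 // nodes
ix = n
n = 20
if 36 > nodes >= nodes:
    n = nodes // 15
    if nodes >= rows < ix:
        ix *= ix + ix
    else:
        ix += 25 - 0
for rows in nodes:
    ix = 22
    ix += n
if 5 == 27:
    rows = ix
    rows = rows // 19 % (n + 29)
else:
    nodes = n % 21
ix = rows // 14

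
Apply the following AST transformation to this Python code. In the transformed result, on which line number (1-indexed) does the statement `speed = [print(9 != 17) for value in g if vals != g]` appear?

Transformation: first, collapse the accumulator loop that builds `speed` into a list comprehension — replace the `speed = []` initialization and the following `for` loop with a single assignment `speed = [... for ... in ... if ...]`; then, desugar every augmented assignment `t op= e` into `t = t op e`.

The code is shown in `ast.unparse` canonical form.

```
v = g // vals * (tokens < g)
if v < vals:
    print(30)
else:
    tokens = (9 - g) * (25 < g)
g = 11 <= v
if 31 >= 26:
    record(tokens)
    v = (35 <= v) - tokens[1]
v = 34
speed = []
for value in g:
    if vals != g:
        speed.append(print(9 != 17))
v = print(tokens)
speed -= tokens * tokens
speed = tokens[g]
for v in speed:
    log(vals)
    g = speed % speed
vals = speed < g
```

11

Transformed code:
v = g // vals * (tokens < g)
if v < vals:
    print(30)
else:
    tokens = (9 - g) * (25 < g)
g = 11 <= v
if 31 >= 26:
    record(tokens)
    v = (35 <= v) - tokens[1]
v = 34
speed = [print(9 != 17) for value in g if vals != g]
v = print(tokens)
speed = speed - tokens * tokens
speed = tokens[g]
for v in speed:
    log(vals)
    g = speed % speed
vals = speed < g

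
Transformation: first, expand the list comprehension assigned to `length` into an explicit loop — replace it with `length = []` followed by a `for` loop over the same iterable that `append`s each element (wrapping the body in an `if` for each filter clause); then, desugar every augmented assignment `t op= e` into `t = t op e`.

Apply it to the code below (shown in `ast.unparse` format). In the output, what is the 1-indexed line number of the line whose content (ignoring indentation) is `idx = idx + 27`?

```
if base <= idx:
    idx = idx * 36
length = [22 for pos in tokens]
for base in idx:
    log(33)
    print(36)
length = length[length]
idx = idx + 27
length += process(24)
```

10

Transformed code:
if base <= idx:
    idx = idx * 36
length = []
for pos in tokens:
    length.append(22)
for base in idx:
    log(33)
    print(36)
length = length[length]
idx = idx + 27
length = length + process(24)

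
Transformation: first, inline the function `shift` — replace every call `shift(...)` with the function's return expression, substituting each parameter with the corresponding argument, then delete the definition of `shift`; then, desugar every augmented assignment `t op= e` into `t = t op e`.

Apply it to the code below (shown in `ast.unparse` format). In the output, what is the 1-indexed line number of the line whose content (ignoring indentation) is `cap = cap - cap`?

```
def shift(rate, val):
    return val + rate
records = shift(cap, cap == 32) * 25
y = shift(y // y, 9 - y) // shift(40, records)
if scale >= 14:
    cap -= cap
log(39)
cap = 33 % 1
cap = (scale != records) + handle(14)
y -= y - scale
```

4

Transformed code:
records = ((cap == 32) + cap) * 25
y = (9 - y + y // y) // (records + 40)
if scale >= 14:
    cap = cap - cap
log(39)
cap = 33 % 1
cap = (scale != records) + handle(14)
y = y - (y - scale)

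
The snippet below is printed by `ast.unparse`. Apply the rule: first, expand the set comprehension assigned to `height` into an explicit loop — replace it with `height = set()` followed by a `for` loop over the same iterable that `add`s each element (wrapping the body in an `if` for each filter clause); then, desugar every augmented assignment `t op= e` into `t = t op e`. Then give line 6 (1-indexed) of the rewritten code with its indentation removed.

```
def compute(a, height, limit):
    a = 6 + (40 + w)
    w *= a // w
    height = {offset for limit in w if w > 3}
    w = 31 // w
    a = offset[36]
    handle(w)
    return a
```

Transformed code:
def compute(a, height, limit):
    a = 6 + (40 + w)
    w = w * (a // w)
    height = set()
    for limit in w:
        if w > 3:
            height.add(offset)
    w = 31 // w
    a = offset[36]
    handle(w)
    return a

if w > 3:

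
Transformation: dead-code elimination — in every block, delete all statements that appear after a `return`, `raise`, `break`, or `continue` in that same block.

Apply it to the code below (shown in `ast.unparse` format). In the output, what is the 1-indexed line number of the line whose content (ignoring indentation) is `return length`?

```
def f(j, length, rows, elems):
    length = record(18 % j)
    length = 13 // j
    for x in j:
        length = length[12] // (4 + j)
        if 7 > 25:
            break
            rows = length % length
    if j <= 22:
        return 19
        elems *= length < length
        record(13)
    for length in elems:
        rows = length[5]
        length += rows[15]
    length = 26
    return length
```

14

Transformed code:
def f(j, length, rows, elems):
    length = record(18 % j)
    length = 13 // j
    for x in j:
        length = length[12] // (4 + j)
        if 7 > 25:
            break
    if j <= 22:
        return 19
    for length in elems:
        rows = length[5]
        length += rows[15]
    length = 26
    return length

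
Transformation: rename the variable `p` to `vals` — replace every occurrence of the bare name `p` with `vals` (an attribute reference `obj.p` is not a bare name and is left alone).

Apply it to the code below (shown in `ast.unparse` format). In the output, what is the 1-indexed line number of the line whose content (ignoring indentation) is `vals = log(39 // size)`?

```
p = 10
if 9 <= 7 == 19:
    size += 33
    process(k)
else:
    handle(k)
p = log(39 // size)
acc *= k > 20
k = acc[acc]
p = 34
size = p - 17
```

7

Transformed code:
vals = 10
if 9 <= 7 == 19:
    size += 33
    process(k)
else:
    handle(k)
vals = log(39 // size)
acc *= k > 20
k = acc[acc]
vals = 34
size = vals - 17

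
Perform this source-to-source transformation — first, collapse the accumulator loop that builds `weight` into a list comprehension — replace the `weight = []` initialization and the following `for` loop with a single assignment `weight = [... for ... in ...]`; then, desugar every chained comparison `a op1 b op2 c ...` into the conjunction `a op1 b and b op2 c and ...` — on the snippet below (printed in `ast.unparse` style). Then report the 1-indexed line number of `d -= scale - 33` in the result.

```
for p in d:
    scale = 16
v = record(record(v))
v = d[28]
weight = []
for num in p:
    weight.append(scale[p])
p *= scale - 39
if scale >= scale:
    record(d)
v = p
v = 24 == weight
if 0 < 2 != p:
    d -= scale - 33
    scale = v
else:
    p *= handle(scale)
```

Transformed code:
for p in d:
    scale = 16
v = record(record(v))
v = d[28]
weight = [scale[p] for num in p]
p *= scale - 39
if scale >= scale:
    record(d)
v = p
v = 24 == weight
if 0 < 2 and 2 != p:
    d -= scale - 33
    scale = v
else:
    p *= handle(scale)

12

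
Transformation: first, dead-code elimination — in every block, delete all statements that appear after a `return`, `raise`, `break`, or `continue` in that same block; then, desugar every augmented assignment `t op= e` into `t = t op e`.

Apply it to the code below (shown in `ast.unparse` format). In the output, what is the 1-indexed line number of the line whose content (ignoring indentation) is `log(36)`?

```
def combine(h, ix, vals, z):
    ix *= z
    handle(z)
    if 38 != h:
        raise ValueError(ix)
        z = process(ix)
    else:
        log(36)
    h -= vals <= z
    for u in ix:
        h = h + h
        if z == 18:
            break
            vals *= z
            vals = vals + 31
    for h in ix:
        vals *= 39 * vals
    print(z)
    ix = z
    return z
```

Transformed code:
def combine(h, ix, vals, z):
    ix = ix * z
    handle(z)
    if 38 != h:
        raise ValueError(ix)
    else:
        log(36)
    h = h - (vals <= z)
    for u in ix:
        h = h + h
        if z == 18:
            break
    for h in ix:
        vals = vals * (39 * vals)
    print(z)
    ix = z
    return z

7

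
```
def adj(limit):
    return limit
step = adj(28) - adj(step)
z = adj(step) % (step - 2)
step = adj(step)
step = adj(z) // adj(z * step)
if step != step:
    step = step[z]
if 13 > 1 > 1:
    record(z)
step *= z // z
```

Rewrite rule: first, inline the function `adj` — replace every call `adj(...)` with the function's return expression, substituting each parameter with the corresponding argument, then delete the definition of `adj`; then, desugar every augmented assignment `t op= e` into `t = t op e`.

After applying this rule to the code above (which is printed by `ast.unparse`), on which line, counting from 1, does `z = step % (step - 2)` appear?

Transformed code:
step = 28 - step
z = step % (step - 2)
step = step
step = z // (z * step)
if step != step:
    step = step[z]
if 13 > 1 > 1:
    record(z)
step = step * (z // z)

2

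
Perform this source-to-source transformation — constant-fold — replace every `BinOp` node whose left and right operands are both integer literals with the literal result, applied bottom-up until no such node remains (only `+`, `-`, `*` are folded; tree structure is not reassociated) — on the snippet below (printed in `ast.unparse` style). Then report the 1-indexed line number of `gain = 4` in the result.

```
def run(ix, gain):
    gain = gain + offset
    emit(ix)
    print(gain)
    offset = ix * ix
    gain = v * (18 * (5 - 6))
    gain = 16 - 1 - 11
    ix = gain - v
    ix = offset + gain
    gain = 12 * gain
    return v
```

7

Transformed code:
def run(ix, gain):
    gain = gain + offset
    emit(ix)
    print(gain)
    offset = ix * ix
    gain = v * -18
    gain = 4
    ix = gain - v
    ix = offset + gain
    gain = 12 * gain
    return v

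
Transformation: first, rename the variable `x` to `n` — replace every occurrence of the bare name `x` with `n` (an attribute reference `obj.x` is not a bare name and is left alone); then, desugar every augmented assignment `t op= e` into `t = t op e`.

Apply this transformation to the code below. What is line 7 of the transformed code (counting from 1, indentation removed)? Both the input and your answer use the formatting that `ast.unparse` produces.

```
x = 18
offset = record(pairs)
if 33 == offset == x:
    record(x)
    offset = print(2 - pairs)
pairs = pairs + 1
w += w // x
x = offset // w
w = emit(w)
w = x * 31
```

Transformed code:
n = 18
offset = record(pairs)
if 33 == offset == n:
    record(n)
    offset = print(2 - pairs)
pairs = pairs + 1
w = w + w // n
n = offset // w
w = emit(w)
w = n * 31

w = w + w // n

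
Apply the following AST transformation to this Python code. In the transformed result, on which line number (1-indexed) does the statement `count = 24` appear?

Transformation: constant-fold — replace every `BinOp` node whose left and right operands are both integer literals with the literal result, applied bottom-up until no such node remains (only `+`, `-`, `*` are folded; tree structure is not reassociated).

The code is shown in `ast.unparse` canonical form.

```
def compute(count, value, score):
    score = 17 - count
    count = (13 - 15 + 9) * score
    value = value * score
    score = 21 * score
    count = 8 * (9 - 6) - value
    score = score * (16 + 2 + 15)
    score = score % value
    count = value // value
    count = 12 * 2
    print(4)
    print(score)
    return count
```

Transformed code:
def compute(count, value, score):
    score = 17 - count
    count = 7 * score
    value = value * score
    score = 21 * score
    count = 24 - value
    score = score * 33
    score = score % value
    count = value // value
    count = 24
    print(4)
    print(score)
    return count

10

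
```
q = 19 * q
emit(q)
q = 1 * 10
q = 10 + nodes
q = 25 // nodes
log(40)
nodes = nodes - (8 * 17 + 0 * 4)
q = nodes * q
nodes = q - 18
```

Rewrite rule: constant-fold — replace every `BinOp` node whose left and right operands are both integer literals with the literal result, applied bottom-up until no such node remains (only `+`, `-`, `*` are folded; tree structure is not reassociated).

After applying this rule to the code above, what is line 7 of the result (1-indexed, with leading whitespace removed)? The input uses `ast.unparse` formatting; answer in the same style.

Transformed code:
q = 19 * q
emit(q)
q = 10
q = 10 + nodes
q = 25 // nodes
log(40)
nodes = nodes - 136
q = nodes * q
nodes = q - 18

nodes = nodes - 136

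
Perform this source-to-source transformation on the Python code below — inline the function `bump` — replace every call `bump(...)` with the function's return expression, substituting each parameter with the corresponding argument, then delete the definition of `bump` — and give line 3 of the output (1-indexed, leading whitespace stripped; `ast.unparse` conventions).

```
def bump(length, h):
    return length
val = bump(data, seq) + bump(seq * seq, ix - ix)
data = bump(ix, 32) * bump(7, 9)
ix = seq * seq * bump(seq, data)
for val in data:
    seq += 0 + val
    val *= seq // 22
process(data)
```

ix = seq * seq * seq

Transformed code:
val = data + seq * seq
data = ix * 7
ix = seq * seq * seq
for val in data:
    seq += 0 + val
    val *= seq // 22
process(data)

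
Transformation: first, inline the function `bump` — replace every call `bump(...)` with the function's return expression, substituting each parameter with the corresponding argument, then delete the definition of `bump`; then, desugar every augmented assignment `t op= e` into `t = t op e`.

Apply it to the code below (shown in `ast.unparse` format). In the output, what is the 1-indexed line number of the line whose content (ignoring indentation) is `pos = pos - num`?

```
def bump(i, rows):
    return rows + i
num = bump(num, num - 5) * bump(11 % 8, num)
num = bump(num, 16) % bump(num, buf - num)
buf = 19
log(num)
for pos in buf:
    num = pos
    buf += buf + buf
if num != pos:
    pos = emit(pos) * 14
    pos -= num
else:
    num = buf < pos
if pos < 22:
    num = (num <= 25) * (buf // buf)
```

10

Transformed code:
num = (num - 5 + num) * (num + 11 % 8)
num = (16 + num) % (buf - num + num)
buf = 19
log(num)
for pos in buf:
    num = pos
    buf = buf + (buf + buf)
if num != pos:
    pos = emit(pos) * 14
    pos = pos - num
else:
    num = buf < pos
if pos < 22:
    num = (num <= 25) * (buf // buf)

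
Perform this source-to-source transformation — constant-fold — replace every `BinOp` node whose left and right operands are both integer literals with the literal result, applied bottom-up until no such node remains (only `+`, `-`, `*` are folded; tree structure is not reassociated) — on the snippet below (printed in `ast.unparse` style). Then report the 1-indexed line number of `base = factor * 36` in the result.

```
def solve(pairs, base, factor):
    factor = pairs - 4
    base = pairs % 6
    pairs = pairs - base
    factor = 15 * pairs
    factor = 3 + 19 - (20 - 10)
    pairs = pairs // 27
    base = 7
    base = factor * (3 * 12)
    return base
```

9

Transformed code:
def solve(pairs, base, factor):
    factor = pairs - 4
    base = pairs % 6
    pairs = pairs - base
    factor = 15 * pairs
    factor = 12
    pairs = pairs // 27
    base = 7
    base = factor * 36
    return base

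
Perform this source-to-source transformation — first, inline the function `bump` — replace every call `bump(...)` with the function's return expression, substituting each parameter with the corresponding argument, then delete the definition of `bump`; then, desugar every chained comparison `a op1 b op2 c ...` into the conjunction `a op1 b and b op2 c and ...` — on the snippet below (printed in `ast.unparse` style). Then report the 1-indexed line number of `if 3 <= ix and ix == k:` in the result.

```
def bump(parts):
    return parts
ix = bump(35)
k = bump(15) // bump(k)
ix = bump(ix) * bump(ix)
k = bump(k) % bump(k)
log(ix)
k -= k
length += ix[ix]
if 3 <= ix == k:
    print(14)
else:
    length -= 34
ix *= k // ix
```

8

Transformed code:
ix = 35
k = 15 // k
ix = ix * ix
k = k % k
log(ix)
k -= k
length += ix[ix]
if 3 <= ix and ix == k:
    print(14)
else:
    length -= 34
ix *= k // ix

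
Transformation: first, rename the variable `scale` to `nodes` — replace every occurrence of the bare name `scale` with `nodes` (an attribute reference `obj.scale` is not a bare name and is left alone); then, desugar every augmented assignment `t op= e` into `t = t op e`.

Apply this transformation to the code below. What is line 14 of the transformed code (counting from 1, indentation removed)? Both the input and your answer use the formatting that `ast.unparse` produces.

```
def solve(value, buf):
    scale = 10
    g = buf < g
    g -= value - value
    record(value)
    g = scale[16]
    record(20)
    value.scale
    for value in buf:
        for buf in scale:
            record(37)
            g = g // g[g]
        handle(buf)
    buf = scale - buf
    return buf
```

Transformed code:
def solve(value, buf):
    nodes = 10
    g = buf < g
    g = g - (value - value)
    record(value)
    g = nodes[16]
    record(20)
    value.scale
    for value in buf:
        for buf in nodes:
            record(37)
            g = g // g[g]
        handle(buf)
    buf = nodes - buf
    return buf

buf = nodes - buf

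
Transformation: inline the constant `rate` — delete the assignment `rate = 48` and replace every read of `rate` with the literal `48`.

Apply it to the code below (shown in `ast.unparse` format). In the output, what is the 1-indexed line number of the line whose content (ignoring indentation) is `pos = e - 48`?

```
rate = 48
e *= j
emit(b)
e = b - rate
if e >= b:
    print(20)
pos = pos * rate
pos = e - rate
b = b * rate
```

Transformed code:
e *= j
emit(b)
e = b - 48
if e >= b:
    print(20)
pos = pos * 48
pos = e - 48
b = b * 48

7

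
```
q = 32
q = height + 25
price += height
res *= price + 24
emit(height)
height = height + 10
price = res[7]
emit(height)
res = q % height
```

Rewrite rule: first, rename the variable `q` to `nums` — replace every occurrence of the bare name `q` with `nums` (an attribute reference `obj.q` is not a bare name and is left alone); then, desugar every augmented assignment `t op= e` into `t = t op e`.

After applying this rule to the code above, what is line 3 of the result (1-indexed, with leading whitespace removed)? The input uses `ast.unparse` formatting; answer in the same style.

Transformed code:
nums = 32
nums = height + 25
price = price + height
res = res * (price + 24)
emit(height)
height = height + 10
price = res[7]
emit(height)
res = nums % height

price = price + height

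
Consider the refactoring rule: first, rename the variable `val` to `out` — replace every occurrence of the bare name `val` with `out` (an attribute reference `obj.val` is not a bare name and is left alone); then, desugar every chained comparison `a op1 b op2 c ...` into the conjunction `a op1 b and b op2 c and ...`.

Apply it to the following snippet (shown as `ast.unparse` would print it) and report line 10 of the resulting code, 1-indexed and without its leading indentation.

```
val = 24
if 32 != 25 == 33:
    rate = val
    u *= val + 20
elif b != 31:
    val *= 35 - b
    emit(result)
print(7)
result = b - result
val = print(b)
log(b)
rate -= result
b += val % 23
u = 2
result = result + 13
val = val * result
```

Transformed code:
out = 24
if 32 != 25 and 25 == 33:
    rate = out
    u *= out + 20
elif b != 31:
    out *= 35 - b
    emit(result)
print(7)
result = b - result
out = print(b)
log(b)
rate -= result
b += out % 23
u = 2
result = result + 13
out = out * result

out = print(b)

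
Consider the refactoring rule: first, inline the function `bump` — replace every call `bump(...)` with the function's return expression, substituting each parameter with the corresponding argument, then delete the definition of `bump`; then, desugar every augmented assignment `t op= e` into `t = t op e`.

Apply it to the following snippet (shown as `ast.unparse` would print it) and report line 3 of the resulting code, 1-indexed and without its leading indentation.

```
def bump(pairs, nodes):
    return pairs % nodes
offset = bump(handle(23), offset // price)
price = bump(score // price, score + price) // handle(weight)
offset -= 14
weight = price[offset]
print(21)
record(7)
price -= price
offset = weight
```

offset = offset - 14

Transformed code:
offset = handle(23) % (offset // price)
price = score // price % (score + price) // handle(weight)
offset = offset - 14
weight = price[offset]
print(21)
record(7)
price = price - price
offset = weight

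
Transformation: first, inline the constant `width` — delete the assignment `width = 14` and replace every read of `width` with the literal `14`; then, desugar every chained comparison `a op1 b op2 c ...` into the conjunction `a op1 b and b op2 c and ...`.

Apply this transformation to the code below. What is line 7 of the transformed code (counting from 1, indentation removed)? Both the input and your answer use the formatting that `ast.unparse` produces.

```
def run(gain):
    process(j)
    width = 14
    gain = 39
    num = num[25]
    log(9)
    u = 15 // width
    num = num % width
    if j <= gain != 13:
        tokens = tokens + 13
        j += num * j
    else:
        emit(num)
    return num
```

num = num % 14

Transformed code:
def run(gain):
    process(j)
    gain = 39
    num = num[25]
    log(9)
    u = 15 // 14
    num = num % 14
    if j <= gain and gain != 13:
        tokens = tokens + 13
        j += num * j
    else:
        emit(num)
    return num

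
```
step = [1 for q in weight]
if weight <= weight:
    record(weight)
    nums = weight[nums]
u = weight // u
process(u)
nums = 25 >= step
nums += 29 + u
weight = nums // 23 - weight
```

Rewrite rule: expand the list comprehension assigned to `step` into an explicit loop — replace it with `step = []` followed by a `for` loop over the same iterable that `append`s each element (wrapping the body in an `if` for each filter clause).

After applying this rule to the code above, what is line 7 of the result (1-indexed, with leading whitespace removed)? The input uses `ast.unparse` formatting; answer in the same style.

u = weight // u

Transformed code:
step = []
for q in weight:
    step.append(1)
if weight <= weight:
    record(weight)
    nums = weight[nums]
u = weight // u
process(u)
nums = 25 >= step
nums += 29 + u
weight = nums // 23 - weight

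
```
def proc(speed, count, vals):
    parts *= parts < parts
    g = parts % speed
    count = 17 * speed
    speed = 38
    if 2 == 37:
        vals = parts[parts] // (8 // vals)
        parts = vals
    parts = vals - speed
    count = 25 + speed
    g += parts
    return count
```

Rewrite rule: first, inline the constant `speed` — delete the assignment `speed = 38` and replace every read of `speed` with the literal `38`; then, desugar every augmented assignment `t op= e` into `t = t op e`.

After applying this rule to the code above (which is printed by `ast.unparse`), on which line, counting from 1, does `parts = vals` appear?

Transformed code:
def proc(speed, count, vals):
    parts = parts * (parts < parts)
    g = parts % 38
    count = 17 * 38
    if 2 == 37:
        vals = parts[parts] // (8 // vals)
        parts = vals
    parts = vals - 38
    count = 25 + 38
    g = g + parts
    return count

7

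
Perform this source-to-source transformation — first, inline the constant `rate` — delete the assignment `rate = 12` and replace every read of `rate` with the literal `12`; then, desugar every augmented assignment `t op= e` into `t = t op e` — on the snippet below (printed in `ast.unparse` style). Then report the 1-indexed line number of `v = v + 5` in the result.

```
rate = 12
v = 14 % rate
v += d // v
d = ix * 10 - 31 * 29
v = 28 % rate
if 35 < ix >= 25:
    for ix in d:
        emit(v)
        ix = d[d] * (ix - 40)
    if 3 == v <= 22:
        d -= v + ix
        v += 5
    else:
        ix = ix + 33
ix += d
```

Transformed code:
v = 14 % 12
v = v + d // v
d = ix * 10 - 31 * 29
v = 28 % 12
if 35 < ix >= 25:
    for ix in d:
        emit(v)
        ix = d[d] * (ix - 40)
    if 3 == v <= 22:
        d = d - (v + ix)
        v = v + 5
    else:
        ix = ix + 33
ix = ix + d

11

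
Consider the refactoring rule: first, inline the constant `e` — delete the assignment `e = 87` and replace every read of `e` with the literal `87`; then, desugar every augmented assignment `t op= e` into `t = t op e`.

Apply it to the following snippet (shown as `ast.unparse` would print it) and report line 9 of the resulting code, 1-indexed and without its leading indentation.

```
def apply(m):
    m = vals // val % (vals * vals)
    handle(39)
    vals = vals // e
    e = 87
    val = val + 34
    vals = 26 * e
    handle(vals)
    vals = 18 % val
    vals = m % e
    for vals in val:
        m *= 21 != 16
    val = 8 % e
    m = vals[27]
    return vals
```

vals = m % 87

Transformed code:
def apply(m):
    m = vals // val % (vals * vals)
    handle(39)
    vals = vals // 87
    val = val + 34
    vals = 26 * 87
    handle(vals)
    vals = 18 % val
    vals = m % 87
    for vals in val:
        m = m * (21 != 16)
    val = 8 % 87
    m = vals[27]
    return vals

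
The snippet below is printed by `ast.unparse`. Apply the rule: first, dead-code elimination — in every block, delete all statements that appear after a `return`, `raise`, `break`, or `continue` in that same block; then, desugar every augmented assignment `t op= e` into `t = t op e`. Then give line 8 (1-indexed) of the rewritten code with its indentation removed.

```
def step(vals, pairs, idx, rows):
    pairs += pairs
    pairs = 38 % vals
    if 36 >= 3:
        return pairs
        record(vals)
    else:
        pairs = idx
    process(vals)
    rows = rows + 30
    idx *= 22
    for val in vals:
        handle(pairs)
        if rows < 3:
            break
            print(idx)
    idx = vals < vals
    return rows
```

process(vals)

Transformed code:
def step(vals, pairs, idx, rows):
    pairs = pairs + pairs
    pairs = 38 % vals
    if 36 >= 3:
        return pairs
    else:
        pairs = idx
    process(vals)
    rows = rows + 30
    idx = idx * 22
    for val in vals:
        handle(pairs)
        if rows < 3:
            break
    idx = vals < vals
    return rows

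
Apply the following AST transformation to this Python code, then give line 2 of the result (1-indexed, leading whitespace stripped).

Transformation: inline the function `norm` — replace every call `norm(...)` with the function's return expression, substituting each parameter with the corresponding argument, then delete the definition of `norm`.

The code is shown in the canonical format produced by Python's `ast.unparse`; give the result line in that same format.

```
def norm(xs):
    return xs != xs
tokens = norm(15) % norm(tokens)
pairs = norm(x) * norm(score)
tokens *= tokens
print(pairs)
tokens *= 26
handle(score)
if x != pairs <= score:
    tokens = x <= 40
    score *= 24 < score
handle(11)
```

pairs = (x != x) * (score != score)

Transformed code:
tokens = (15 != 15) % (tokens != tokens)
pairs = (x != x) * (score != score)
tokens *= tokens
print(pairs)
tokens *= 26
handle(score)
if x != pairs <= score:
    tokens = x <= 40
    score *= 24 < score
handle(11)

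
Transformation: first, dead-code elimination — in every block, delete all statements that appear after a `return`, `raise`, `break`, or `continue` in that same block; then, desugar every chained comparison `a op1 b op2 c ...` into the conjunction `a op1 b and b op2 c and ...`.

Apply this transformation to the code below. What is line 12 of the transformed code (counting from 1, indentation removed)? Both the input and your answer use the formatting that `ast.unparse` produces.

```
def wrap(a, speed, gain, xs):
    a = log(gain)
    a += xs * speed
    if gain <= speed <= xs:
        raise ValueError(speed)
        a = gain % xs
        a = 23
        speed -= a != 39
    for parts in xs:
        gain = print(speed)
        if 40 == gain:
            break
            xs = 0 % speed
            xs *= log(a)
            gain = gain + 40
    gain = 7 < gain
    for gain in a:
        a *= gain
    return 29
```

a *= gain

Transformed code:
def wrap(a, speed, gain, xs):
    a = log(gain)
    a += xs * speed
    if gain <= speed and speed <= xs:
        raise ValueError(speed)
    for parts in xs:
        gain = print(speed)
        if 40 == gain:
            break
    gain = 7 < gain
    for gain in a:
        a *= gain
    return 29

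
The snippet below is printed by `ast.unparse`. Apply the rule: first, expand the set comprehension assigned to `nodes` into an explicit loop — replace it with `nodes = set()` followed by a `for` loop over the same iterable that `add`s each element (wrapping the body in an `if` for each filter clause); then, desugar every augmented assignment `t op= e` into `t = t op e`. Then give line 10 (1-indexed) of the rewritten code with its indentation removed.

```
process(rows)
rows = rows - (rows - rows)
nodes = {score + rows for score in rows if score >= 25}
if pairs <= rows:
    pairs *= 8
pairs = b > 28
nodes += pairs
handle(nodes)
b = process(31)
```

Transformed code:
process(rows)
rows = rows - (rows - rows)
nodes = set()
for score in rows:
    if score >= 25:
        nodes.add(score + rows)
if pairs <= rows:
    pairs = pairs * 8
pairs = b > 28
nodes = nodes + pairs
handle(nodes)
b = process(31)

nodes = nodes + pairs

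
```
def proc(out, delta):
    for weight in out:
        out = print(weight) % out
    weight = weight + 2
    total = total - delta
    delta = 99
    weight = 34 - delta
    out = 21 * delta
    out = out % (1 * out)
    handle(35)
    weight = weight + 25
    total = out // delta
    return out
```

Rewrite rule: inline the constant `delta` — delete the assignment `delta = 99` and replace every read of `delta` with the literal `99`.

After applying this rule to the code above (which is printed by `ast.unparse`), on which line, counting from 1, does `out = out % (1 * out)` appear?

Transformed code:
def proc(out, delta):
    for weight in out:
        out = print(weight) % out
    weight = weight + 2
    total = total - 99
    weight = 34 - 99
    out = 21 * 99
    out = out % (1 * out)
    handle(35)
    weight = weight + 25
    total = out // 99
    return out

8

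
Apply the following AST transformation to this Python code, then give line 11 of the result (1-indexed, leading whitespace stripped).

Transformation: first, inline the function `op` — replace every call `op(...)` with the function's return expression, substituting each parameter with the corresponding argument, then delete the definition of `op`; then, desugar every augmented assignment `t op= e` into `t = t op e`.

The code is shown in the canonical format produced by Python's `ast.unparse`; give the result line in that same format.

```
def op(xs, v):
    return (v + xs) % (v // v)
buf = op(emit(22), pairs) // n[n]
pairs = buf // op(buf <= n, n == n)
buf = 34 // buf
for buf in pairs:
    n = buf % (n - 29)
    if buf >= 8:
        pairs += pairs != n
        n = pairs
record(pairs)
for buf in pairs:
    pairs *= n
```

Transformed code:
buf = (pairs + emit(22)) % (pairs // pairs) // n[n]
pairs = buf // (((n == n) + (buf <= n)) % ((n == n) // (n == n)))
buf = 34 // buf
for buf in pairs:
    n = buf % (n - 29)
    if buf >= 8:
        pairs = pairs + (pairs != n)
        n = pairs
record(pairs)
for buf in pairs:
    pairs = pairs * n

pairs = pairs * n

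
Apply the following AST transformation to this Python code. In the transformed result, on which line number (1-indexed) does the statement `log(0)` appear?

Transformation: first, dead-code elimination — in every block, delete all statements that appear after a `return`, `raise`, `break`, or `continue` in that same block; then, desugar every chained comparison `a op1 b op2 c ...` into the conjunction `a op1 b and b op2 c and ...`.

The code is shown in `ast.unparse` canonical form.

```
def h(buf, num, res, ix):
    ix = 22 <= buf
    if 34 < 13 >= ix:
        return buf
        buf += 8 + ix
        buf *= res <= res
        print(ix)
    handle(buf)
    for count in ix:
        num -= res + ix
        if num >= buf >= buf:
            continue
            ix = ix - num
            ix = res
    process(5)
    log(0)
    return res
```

11

Transformed code:
def h(buf, num, res, ix):
    ix = 22 <= buf
    if 34 < 13 and 13 >= ix:
        return buf
    handle(buf)
    for count in ix:
        num -= res + ix
        if num >= buf and buf >= buf:
            continue
    process(5)
    log(0)
    return res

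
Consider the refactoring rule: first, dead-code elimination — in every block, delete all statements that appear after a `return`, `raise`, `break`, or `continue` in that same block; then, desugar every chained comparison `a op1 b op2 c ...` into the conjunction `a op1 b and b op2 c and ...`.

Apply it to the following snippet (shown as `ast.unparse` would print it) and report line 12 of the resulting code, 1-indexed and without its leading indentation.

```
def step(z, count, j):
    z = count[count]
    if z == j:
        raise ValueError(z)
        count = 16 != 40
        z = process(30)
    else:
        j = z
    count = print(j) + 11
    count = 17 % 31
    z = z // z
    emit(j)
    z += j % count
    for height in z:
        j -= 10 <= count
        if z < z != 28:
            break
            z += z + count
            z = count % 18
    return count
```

for height in z:

Transformed code:
def step(z, count, j):
    z = count[count]
    if z == j:
        raise ValueError(z)
    else:
        j = z
    count = print(j) + 11
    count = 17 % 31
    z = z // z
    emit(j)
    z += j % count
    for height in z:
        j -= 10 <= count
        if z < z and z != 28:
            break
    return count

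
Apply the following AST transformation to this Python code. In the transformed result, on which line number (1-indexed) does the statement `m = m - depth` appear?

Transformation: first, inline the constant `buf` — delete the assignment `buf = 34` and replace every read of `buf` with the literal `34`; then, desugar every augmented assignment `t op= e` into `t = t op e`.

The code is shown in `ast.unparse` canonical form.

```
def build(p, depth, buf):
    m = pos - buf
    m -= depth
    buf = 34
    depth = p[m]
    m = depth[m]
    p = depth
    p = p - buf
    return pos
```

3

Transformed code:
def build(p, depth, buf):
    m = pos - 34
    m = m - depth
    depth = p[m]
    m = depth[m]
    p = depth
    p = p - 34
    return pos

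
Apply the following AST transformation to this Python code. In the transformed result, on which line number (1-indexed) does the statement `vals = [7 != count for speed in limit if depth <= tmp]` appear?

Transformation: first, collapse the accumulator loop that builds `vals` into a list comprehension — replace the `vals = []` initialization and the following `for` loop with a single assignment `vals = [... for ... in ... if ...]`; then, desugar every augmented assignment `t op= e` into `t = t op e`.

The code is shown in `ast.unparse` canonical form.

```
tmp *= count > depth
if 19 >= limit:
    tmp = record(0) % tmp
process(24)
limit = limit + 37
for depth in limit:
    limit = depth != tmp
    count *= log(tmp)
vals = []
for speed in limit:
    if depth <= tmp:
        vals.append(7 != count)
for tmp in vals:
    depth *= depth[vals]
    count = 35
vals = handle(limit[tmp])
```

9

Transformed code:
tmp = tmp * (count > depth)
if 19 >= limit:
    tmp = record(0) % tmp
process(24)
limit = limit + 37
for depth in limit:
    limit = depth != tmp
    count = count * log(tmp)
vals = [7 != count for speed in limit if depth <= tmp]
for tmp in vals:
    depth = depth * depth[vals]
    count = 35
vals = handle(limit[tmp])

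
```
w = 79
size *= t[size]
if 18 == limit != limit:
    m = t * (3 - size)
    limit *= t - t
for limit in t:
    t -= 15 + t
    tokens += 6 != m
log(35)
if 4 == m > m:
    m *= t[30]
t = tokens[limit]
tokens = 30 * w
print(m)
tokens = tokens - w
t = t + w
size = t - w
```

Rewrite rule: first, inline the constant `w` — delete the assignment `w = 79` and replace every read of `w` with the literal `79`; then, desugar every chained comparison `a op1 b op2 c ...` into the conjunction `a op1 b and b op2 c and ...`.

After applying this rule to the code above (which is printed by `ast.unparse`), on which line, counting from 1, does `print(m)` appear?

Transformed code:
size *= t[size]
if 18 == limit and limit != limit:
    m = t * (3 - size)
    limit *= t - t
for limit in t:
    t -= 15 + t
    tokens += 6 != m
log(35)
if 4 == m and m > m:
    m *= t[30]
t = tokens[limit]
tokens = 30 * 79
print(m)
tokens = tokens - 79
t = t + 79
size = t - 79

13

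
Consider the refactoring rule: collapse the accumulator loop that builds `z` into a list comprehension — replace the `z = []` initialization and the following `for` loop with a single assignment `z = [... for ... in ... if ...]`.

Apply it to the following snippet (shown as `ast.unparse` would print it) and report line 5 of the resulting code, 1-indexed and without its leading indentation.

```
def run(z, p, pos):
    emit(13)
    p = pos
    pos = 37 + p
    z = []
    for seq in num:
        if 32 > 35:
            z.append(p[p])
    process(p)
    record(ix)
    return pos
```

z = [p[p] for seq in num if 32 > 35]

Transformed code:
def run(z, p, pos):
    emit(13)
    p = pos
    pos = 37 + p
    z = [p[p] for seq in num if 32 > 35]
    process(p)
    record(ix)
    return pos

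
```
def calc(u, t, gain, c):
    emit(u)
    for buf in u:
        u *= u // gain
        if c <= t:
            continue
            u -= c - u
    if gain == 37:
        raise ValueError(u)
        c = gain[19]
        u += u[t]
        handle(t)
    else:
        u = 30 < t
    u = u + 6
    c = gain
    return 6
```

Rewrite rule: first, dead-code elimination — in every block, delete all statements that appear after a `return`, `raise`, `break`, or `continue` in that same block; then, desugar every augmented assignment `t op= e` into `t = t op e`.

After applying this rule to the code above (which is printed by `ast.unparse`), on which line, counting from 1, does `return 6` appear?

13

Transformed code:
def calc(u, t, gain, c):
    emit(u)
    for buf in u:
        u = u * (u // gain)
        if c <= t:
            continue
    if gain == 37:
        raise ValueError(u)
    else:
        u = 30 < t
    u = u + 6
    c = gain
    return 6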